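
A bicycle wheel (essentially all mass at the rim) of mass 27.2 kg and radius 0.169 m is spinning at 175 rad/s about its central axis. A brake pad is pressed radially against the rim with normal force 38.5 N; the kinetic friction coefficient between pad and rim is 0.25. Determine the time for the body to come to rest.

I = MR² = (27.2)(0.169)² = 0.7769 kg·m².
Friction force f = μN = (0.25)(38.5) = 9.625 N at the rim; torque magnitude τ = fR = 1.627 N·m, opposing ω.
|α| = τ/I = 1.627/0.7769 = 2.094 rad/s² (deceleration).
0 = ω₀ − |α|t ⇒ t = ω₀/|α| = 175/2.094 = 83.58 s.

t ≈ 83.6 s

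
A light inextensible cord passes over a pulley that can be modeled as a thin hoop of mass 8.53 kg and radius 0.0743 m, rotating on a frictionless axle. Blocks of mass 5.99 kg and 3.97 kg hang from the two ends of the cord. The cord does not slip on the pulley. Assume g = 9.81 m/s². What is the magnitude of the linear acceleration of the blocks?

a ≈ 1.07 m/s²

I = MR² = (8.53)(0.0743)² = 0.04709 kg·m².
Heavier block: m₁g − T₁ = m₁a. Lighter block: T₂ − m₂g = m₂a.
Pulley: (T₁ − T₂)R = Iα = I(a/R), so T₁ − T₂ = (I/R²)a = 1·M_p a = 8.530·a.
Adding the three: (m₁ − m₂)g = (m₁ + m₂ + 8.530)a, so a = (5.99 − 3.97)(9.81)/(5.99 + 3.97 + 8.530) = 1.072 m/s².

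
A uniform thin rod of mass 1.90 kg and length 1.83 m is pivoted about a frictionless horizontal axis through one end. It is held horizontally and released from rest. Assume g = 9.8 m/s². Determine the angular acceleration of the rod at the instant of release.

α ≈ 8.03 rad/s²

About the pivot, I = (1/3)ML² = (1/3)(1.90)(1.83)² = 2.121 kg·m².
The weight acts at the center, a distance L/2 = 0.9150 m from the pivot; τ = Mg(L/2) = 17.04 N·m.
α = τ/I = 17.04/2.121 = 8.033 rad/s².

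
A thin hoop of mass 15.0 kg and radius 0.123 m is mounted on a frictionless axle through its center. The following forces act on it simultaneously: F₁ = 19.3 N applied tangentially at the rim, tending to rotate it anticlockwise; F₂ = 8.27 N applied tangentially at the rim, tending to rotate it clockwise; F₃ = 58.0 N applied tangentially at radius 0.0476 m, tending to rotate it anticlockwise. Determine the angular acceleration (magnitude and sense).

I = MR² = (15.0)(0.123)² = 0.2269 kg·m².
Taking anticlockwise as positive: τ₁ = +(19.3)(0.123) = +2.374 N·m; τ₂ = −(8.27)(0.123) = −1.017 N·m; τ₃ = +(58.0)(0.0476) = +2.761 N·m.
Net torque τ = 4.117 N·m.
α = τ/I = 4.117/0.2269 = 18.14 rad/s².

α ≈ 18.1 rad/s², anticlockwise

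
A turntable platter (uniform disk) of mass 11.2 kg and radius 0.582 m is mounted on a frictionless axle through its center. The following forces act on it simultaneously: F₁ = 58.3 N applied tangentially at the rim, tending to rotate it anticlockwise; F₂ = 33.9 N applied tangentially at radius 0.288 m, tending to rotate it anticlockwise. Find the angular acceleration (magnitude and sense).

α ≈ 23.0 rad/s², anticlockwise

I = ½MR² = (1/2)(11.2)(0.582)² = 1.897 kg·m².
Taking anticlockwise as positive: τ₁ = +(58.3)(0.582) = +33.93 N·m; τ₂ = +(33.9)(0.288) = +9.763 N·m.
Net torque τ = 43.69 N·m.
α = τ/I = 43.69/1.897 = 23.03 rad/s².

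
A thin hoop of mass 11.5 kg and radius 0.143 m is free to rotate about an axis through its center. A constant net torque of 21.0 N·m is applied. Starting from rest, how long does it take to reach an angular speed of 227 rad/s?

t ≈ 2.54 s

I = MR² = (11.5)(0.143)² = 0.2352 kg·m².
α = τ/I = 21.0/0.2352 = 89.30 rad/s².
ω = αt ⇒ t = ω/α = 227/89.30 = 2.542 s.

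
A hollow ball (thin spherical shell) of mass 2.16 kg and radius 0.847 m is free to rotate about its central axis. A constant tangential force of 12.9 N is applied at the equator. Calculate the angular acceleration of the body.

I = (2/3)MR² = (2/3)(2.16)(0.847)² = 1.033 kg·m².
τ = F R = (12.9)(0.847) = 10.93 N·m.
Newton's second law for rotation, τ = Iα, gives α = τ/I = 10.93/1.033 = 10.58 rad/s².

α ≈ 10.6 rad/s²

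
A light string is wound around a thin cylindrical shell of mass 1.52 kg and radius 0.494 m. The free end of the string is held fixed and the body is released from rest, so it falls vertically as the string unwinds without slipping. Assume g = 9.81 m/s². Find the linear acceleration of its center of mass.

a ≈ 4.91 m/s²

Translation: Mg − T = Ma. Rotation about the center: TR = Iα with I = MR².
With a = αR: T = (I/R²)a = M a, so Mg = (1 + 1.000)Ma.
a = g/(1 + 1.000) = 9.81/2.000 = 4.905 m/s².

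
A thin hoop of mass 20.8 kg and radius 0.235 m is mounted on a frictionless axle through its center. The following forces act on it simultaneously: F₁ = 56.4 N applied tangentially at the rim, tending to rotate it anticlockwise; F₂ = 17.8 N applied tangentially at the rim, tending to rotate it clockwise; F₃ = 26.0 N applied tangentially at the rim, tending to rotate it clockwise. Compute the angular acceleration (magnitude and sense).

I = MR² = (20.8)(0.235)² = 1.149 kg·m².
Taking anticlockwise as positive: τ₁ = +(56.4)(0.235) = +13.25 N·m; τ₂ = −(17.8)(0.235) = −4.183 N·m; τ₃ = −(26.0)(0.235) = −6.110 N·m.
Net torque τ = 2.961 N·m.
α = τ/I = 2.961/1.149 = 2.578 rad/s².

α ≈ 2.58 rad/s², anticlockwise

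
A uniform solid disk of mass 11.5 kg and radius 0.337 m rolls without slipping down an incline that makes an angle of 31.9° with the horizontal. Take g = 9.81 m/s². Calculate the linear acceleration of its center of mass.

a ≈ 3.46 m/s²

Translation along the incline: Mg sinθ − f = Ma.
Rotation about the center: fR = Iα with I = ½MR². No-slip gives a = αR, so f = (I/R²)a = (1/2)M a.
Substituting: Mg sinθ = (1 + 0.5000)Ma, so a = g sinθ/(1 + 0.5000) = (9.81) sin 31.9° / 1.500 = 3.456 m/s².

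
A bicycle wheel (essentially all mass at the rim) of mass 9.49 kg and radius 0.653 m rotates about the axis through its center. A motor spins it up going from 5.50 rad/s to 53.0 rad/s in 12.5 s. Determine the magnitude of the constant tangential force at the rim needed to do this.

I = MR² = (9.49)(0.653)² = 4.047 kg·m².
α = Δω/Δt = (53.0 − 5.50)/12.5 = 3.800 rad/s².
The required torque is τ = Iα = (4.047)(3.800) = 15.38 N·m.
A tangential force at the rim gives τ = FR, so F = τ/R = 15.38/0.653 = 23.55 N.

F ≈ 23.5 N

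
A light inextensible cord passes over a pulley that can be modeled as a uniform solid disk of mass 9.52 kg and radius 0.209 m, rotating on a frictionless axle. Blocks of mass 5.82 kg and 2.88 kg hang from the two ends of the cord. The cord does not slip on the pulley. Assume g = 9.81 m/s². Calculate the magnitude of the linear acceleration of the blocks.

a ≈ 2.14 m/s²

I = ½MR² = (1/2)(9.52)(0.209)² = 0.2079 kg·m².
Heavier block: m₁g − T₁ = m₁a. Lighter block: T₂ − m₂g = m₂a.
Pulley: (T₁ − T₂)R = Iα = I(a/R), so T₁ − T₂ = (I/R²)a = (1/2)M_p a = 4.760·a.
Adding the three: (m₁ − m₂)g = (m₁ + m₂ + 4.760)a, so a = (5.82 − 2.88)(9.81)/(5.82 + 2.88 + 4.760) = 2.143 m/s².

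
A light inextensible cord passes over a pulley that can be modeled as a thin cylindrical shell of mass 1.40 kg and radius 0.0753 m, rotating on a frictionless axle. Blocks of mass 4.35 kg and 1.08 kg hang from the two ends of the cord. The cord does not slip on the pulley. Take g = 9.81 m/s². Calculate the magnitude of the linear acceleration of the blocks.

a ≈ 4.70 m/s²

I = MR² = (1.40)(0.0753)² = 0.007938 kg·m².
Heavier block: m₁g − T₁ = m₁a. Lighter block: T₂ − m₂g = m₂a.
Pulley: (T₁ − T₂)R = Iα = I(a/R), so T₁ − T₂ = (I/R²)a = 1·M_p a = 1.400·a.
Adding the three: (m₁ − m₂)g = (m₁ + m₂ + 1.400)a, so a = (4.35 − 1.08)(9.81)/(4.35 + 1.08 + 1.400) = 4.697 m/s².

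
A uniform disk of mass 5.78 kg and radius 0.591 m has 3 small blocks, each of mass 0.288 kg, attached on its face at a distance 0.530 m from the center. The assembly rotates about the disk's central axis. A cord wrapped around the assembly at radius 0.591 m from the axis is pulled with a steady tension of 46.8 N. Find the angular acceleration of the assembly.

α ≈ 22.1 rad/s²

I_disk = ½MR² = ½(5.78)(0.591)² = 1.009 kg·m².
I_blocks = 3·m·r² = 3(0.288)(0.530)² = 0.2427 kg·m².
Total I = 1.252 kg·m².
τ = F r = (46.8)(0.591) = 27.66 N·m.
α = τ/I = 27.66/1.252 = 22.09 rad/s².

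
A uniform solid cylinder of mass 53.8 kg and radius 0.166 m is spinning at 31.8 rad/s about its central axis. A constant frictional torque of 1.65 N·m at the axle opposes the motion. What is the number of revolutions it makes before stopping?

I = ½MR² = (1/2)(53.8)(0.166)² = 0.7413 kg·m².
The net torque has magnitude 1.65 N·m, opposing ω.
|α| = τ/I = 1.650/0.7413 = 2.226 rad/s² (deceleration).
ω² = ω₀² − 2|α|θ with ω = 0 ⇒ θ = ω₀²/(2|α|) = 227.1 rad = 36.15 rev.

≈ 36.2 revolutions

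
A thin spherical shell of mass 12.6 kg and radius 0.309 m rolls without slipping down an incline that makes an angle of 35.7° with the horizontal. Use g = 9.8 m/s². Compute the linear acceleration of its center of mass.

a ≈ 3.43 m/s²

Translation along the incline: Mg sinθ − f = Ma.
Rotation about the center: fR = Iα with I = (2/3)MR². No-slip gives a = αR, so f = (I/R²)a = (2/3)M a.
Substituting: Mg sinθ = (1 + 0.6667)Ma, so a = g sinθ/(1 + 0.6667) = (9.8) sin 35.7° / 1.667 = 3.431 m/s².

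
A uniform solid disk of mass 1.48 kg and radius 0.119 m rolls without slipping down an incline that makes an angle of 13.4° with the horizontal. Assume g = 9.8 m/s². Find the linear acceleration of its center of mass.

a ≈ 1.51 m/s²

Translation along the incline: Mg sinθ − f = Ma.
Rotation about the center: fR = Iα with I = ½MR². No-slip gives a = αR, so f = (I/R²)a = (1/2)M a.
Substituting: Mg sinθ = (1 + 0.5000)Ma, so a = g sinθ/(1 + 0.5000) = (9.8) sin 13.4° / 1.500 = 1.514 m/s².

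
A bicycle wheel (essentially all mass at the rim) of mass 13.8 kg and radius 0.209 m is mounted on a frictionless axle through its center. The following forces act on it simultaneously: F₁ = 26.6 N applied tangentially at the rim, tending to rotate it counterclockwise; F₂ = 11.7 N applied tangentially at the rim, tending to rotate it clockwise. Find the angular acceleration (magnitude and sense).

α ≈ 5.17 rad/s², counterclockwise

I = MR² = (13.8)(0.209)² = 0.6028 kg·m².
Taking counterclockwise as positive: τ₁ = +(26.6)(0.209) = +5.559 N·m; τ₂ = −(11.7)(0.209) = −2.445 N·m.
Net torque τ = 3.114 N·m.
α = τ/I = 3.114/0.6028 = 5.166 rad/s².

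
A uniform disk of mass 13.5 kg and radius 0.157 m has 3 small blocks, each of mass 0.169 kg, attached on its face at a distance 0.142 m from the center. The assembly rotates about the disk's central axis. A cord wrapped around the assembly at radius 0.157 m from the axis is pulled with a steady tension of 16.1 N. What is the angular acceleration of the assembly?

α ≈ 14.3 rad/s²

I_disk = ½MR² = ½(13.5)(0.157)² = 0.1664 kg·m².
I_blocks = 3·m·r² = 3(0.169)(0.142)² = 0.01022 kg·m².
Total I = 0.1766 kg·m².
τ = F r = (16.1)(0.157) = 2.528 N·m.
α = τ/I = 2.528/0.1766 = 14.31 rad/s².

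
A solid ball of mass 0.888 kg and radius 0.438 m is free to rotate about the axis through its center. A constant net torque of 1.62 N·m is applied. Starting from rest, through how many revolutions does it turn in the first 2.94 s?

≈ 16.4 revolutions

I = (2/5)MR² = (2/5)(0.888)(0.438)² = 0.06814 kg·m².
α = τ/I = 1.62/0.06814 = 23.77 rad/s².
θ = ½αt² = ½(23.77)(2.94)² = 102.7 rad.
Revolutions = θ/(2π) = 16.35.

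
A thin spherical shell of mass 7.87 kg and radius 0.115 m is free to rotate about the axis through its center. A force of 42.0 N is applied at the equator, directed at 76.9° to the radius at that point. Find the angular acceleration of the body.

α ≈ 67.8 rad/s²

I = (2/3)MR² = (2/3)(7.87)(0.115)² = 0.06939 kg·m².
Only the tangential component produces torque: τ = F R sinθ = (42.0)(0.115) sin 76.9° = 4.704 N·m.
Newton's second law for rotation, τ = Iα, gives α = τ/I = 4.704/0.06939 = 67.80 rad/s².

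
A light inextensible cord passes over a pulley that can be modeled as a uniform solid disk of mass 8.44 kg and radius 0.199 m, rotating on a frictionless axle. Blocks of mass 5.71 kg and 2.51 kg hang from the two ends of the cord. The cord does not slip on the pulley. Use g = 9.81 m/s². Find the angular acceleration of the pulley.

I = ½MR² = (1/2)(8.44)(0.199)² = 0.1671 kg·m².
Heavier block: m₁g − T₁ = m₁a. Lighter block: T₂ − m₂g = m₂a.
Pulley: (T₁ − T₂)R = Iα = I(a/R), so T₁ − T₂ = (I/R²)a = (1/2)M_p a = 4.220·a.
Adding the three: (m₁ − m₂)g = (m₁ + m₂ + 4.220)a, so a = (5.71 − 2.51)(9.81)/(5.71 + 2.51 + 4.220) = 2.523 m/s².
α = a/R = 2.523/0.199 = 12.68 rad/s².

α ≈ 12.7 rad/s²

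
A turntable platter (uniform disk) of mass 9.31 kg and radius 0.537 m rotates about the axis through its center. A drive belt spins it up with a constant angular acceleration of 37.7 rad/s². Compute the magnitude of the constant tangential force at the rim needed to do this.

F ≈ 94.2 N

I = ½MR² = (1/2)(9.31)(0.537)² = 1.342 kg·m².
The required torque is τ = Iα = (1.342)(37.70) = 50.61 N·m.
A tangential force at the rim gives τ = FR, so F = τ/R = 50.61/0.537 = 94.24 N.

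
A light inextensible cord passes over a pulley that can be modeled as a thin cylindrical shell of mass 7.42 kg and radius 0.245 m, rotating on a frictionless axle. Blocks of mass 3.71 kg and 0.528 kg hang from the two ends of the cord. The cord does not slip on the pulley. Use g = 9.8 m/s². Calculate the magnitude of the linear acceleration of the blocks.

a ≈ 2.67 m/s²

I = MR² = (7.42)(0.245)² = 0.4454 kg·m².
Heavier block: m₁g − T₁ = m₁a. Lighter block: T₂ − m₂g = m₂a.
Pulley: (T₁ − T₂)R = Iα = I(a/R), so T₁ − T₂ = (I/R²)a = 1·M_p a = 7.420·a.
Adding the three: (m₁ − m₂)g = (m₁ + m₂ + 7.420)a, so a = (3.71 − 0.528)(9.8)/(3.71 + 0.528 + 7.420) = 2.675 m/s².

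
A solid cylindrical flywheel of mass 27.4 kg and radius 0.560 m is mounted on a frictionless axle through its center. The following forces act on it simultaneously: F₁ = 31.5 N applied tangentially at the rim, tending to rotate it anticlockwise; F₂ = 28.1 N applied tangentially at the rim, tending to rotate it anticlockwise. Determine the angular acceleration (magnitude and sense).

α ≈ 7.77 rad/s², anticlockwise

I = ½MR² = (1/2)(27.4)(0.560)² = 4.296 kg·m².
Taking anticlockwise as positive: τ₁ = +(31.5)(0.560) = +17.64 N·m; τ₂ = +(28.1)(0.560) = +15.74 N·m.
Net torque τ = 33.38 N·m.
α = τ/I = 33.38/4.296 = 7.769 rad/s².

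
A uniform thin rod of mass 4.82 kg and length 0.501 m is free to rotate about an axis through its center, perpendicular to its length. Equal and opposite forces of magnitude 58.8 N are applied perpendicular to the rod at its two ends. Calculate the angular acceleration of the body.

I = (1/12)ML² = (1/12)(4.82)(0.501)² = 0.1008 kg·m².
The couple gives τ = F·(L/2) + F·(L/2) = F L = (58.8)(0.501) = 29.46 N·m.
Newton's second law for rotation, τ = Iα, gives α = τ/I = 29.46/0.1008 = 292.2 rad/s².

α ≈ 292 rad/s²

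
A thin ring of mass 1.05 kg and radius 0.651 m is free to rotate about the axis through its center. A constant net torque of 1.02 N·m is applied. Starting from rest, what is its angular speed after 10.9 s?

ω ≈ 25.0 rad/s

I = MR² = (1.05)(0.651)² = 0.4450 kg·m².
α = τ/I = 1.02/0.4450 = 2.292 rad/s².
ω = ω₀ + αt = 0 + (2.292)(10.9) = 24.98 rad/s.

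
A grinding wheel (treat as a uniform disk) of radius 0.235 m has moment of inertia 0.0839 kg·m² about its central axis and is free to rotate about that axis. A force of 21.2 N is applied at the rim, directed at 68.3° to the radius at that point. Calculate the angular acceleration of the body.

Only the tangential component produces torque: τ = F R sinθ = (21.2)(0.235) sin 68.3° = 4.629 N·m.
Newton's second law for rotation, τ = Iα, gives α = τ/I = 4.629/0.08390 = 55.17 rad/s².

α ≈ 55.2 rad/s²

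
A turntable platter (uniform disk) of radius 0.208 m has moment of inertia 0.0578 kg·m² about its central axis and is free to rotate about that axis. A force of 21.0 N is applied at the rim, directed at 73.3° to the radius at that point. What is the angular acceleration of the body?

α ≈ 72.4 rad/s²

Only the tangential component produces torque: τ = F R sinθ = (21.0)(0.208) sin 73.3° = 4.184 N·m.
Newton's second law for rotation, τ = Iα, gives α = τ/I = 4.184/0.05780 = 72.38 rad/s².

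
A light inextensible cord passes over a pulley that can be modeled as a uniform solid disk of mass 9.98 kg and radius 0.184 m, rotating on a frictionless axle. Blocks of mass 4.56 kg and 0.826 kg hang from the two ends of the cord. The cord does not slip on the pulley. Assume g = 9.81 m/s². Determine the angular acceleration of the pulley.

I = ½MR² = (1/2)(9.98)(0.184)² = 0.1689 kg·m².
Heavier block: m₁g − T₁ = m₁a. Lighter block: T₂ − m₂g = m₂a.
Pulley: (T₁ − T₂)R = Iα = I(a/R), so T₁ − T₂ = (I/R²)a = (1/2)M_p a = 4.990·a.
Adding the three: (m₁ − m₂)g = (m₁ + m₂ + 4.990)a, so a = (4.56 − 0.826)(9.81)/(4.56 + 0.826 + 4.990) = 3.530 m/s².
α = a/R = 3.530/0.184 = 19.19 rad/s².

α ≈ 19.2 rad/s²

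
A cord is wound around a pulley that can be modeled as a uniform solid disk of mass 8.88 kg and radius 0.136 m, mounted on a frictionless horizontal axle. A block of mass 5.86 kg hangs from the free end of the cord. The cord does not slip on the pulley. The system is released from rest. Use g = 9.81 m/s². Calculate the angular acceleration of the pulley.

I = ½MR² = (1/2)(8.88)(0.136)² = 0.08212 kg·m².
Block: mg − T = ma. Pulley: TR = Iα. No-slip: a = αR, so T = (I/R²)a = 4.440·a.
Then mg = (m + 4.440)a, so a = (5.86)(9.81)/(5.86 + 4.440) = 5.581 m/s².
α = a/R = 5.581/0.136 = 41.04 rad/s².

α ≈ 41.0 rad/s²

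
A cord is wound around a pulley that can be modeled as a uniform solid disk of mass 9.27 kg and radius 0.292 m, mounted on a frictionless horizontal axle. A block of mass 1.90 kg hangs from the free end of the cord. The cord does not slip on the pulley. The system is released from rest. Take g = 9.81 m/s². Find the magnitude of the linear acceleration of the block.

I = ½MR² = (1/2)(9.27)(0.292)² = 0.3952 kg·m².
Block: mg − T = ma. Pulley: TR = Iα. No-slip: a = αR, so T = (I/R²)a = 4.635·a.
Then mg = (m + 4.635)a, so a = (1.90)(9.81)/(1.90 + 4.635) = 2.852 m/s².

a ≈ 2.85 m/s²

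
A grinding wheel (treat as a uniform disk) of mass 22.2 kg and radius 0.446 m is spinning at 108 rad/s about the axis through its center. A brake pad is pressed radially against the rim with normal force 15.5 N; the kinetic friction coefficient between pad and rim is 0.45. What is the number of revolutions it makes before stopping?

I = ½MR² = (1/2)(22.2)(0.446)² = 2.208 kg·m².
Friction force f = μN = (0.45)(15.5) = 6.975 N at the rim; torque magnitude τ = fR = 3.111 N·m, opposing ω.
|α| = τ/I = 3.111/2.208 = 1.409 rad/s² (deceleration).
ω² = ω₀² − 2|α|θ with ω = 0 ⇒ θ = ω₀²/(2|α|) = 4139 rad = 658.8 rev.

≈ 659 revolutions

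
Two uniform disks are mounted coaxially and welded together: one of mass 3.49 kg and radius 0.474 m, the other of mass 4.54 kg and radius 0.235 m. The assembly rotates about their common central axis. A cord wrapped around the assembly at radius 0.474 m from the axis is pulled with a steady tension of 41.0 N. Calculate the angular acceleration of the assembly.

I = ½M₁R₁² + ½M₂R₂² = ½(3.49)(0.474)² + ½(4.54)(0.235)² = 0.5174 kg·m².
τ = F r = (41.0)(0.474) = 19.43 N·m.
α = τ/I = 19.43/0.5174 = 37.56 rad/s².

α ≈ 37.6 rad/s²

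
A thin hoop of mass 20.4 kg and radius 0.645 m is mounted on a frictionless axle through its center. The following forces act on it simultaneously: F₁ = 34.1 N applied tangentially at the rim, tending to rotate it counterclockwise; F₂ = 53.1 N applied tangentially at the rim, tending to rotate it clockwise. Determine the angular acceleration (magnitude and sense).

α ≈ 1.44 rad/s², clockwise

I = MR² = (20.4)(0.645)² = 8.487 kg·m².
Taking counterclockwise as positive: τ₁ = +(34.1)(0.645) = +21.99 N·m; τ₂ = −(53.1)(0.645) = −34.25 N·m.
Net torque τ = -12.26 N·m.
α = τ/I = -12.26/8.487 = -1.444 rad/s².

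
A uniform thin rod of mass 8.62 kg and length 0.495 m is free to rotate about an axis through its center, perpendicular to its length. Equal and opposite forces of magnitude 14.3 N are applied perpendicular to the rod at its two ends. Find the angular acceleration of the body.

α ≈ 40.2 rad/s²

I = (1/12)ML² = (1/12)(8.62)(0.495)² = 0.1760 kg·m².
The couple gives τ = F·(L/2) + F·(L/2) = F L = (14.3)(0.495) = 7.079 N·m.
From τ = Iα: α = 7.079/0.1760 = 40.22 rad/s².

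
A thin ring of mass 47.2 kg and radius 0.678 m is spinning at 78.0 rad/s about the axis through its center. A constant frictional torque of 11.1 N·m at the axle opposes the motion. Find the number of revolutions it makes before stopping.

≈ 946 revolutions

I = MR² = (47.2)(0.678)² = 21.70 kg·m².
The net torque has magnitude 11.1 N·m, opposing ω.
|α| = τ/I = 11.10/21.70 = 0.5116 rad/s² (deceleration).
ω² = ω₀² − 2|α|θ with ω = 0 ⇒ θ = ω₀²/(2|α|) = 5946 rad = 946.4 rev.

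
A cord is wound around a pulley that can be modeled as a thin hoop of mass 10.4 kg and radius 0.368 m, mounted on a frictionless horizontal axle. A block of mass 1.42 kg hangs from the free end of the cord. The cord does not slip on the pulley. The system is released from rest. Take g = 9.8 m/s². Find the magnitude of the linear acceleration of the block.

I = MR² = (10.4)(0.368)² = 1.408 kg·m².
Block: mg − T = ma. Pulley: TR = Iα. No-slip: a = αR, so T = (I/R²)a = 10.40·a.
Then mg = (m + 10.40)a, so a = (1.42)(9.8)/(1.42 + 10.40) = 1.177 m/s².

a ≈ 1.18 m/s²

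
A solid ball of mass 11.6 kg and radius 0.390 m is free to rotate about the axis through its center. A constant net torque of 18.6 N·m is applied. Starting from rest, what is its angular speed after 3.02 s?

ω ≈ 79.6 rad/s

I = (2/5)MR² = (2/5)(11.6)(0.390)² = 0.7057 kg·m².
α = τ/I = 18.6/0.7057 = 26.36 rad/s².
ω = ω₀ + αt = 0 + (26.36)(3.02) = 79.59 rad/s.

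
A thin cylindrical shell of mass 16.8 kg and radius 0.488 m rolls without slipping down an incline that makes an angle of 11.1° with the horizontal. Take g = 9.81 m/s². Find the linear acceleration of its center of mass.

a ≈ 0.944 m/s²

Translation along the incline: Mg sinθ − f = Ma.
Rotation about the center: fR = Iα with I = MR². No-slip gives a = αR, so f = (I/R²)a = M a.
Substituting: Mg sinθ = (1 + 1.000)Ma, so a = g sinθ/(1 + 1.000) = (9.81) sin 11.1° / 2.000 = 0.9443 m/s².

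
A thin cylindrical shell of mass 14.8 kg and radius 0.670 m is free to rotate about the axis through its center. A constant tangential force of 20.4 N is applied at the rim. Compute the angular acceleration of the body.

I = MR² = (14.8)(0.670)² = 6.644 kg·m².
τ = F R = (20.4)(0.670) = 13.67 N·m.
Newton's second law for rotation, τ = Iα, gives α = τ/I = 13.67/6.644 = 2.057 rad/s².

α ≈ 2.06 rad/s²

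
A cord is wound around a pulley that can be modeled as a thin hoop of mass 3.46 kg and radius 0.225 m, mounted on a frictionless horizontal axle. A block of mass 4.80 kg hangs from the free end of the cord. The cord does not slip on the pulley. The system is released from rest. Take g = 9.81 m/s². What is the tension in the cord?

I = MR² = (3.46)(0.225)² = 0.1752 kg·m².
Block: mg − T = ma. Pulley: TR = Iα. No-slip: a = αR, so T = (I/R²)a = 3.460·a.
Then mg = (m + 3.460)a, so a = (4.80)(9.81)/(4.80 + 3.460) = 5.701 m/s².
T = 3.460·a = 19.72 N.

T ≈ 19.7 N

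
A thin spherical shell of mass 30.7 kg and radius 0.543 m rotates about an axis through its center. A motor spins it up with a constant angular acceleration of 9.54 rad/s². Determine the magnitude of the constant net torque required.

τ ≈ 57.6 N·m

I = (2/3)MR² = (2/3)(30.7)(0.543)² = 6.035 kg·m².
τ = Iα = (6.035)(9.540) = 57.57 N·m.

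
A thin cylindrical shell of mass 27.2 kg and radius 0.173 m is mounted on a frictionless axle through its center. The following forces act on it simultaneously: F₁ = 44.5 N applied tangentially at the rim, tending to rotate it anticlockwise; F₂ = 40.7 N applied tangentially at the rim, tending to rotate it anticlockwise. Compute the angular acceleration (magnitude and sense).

I = MR² = (27.2)(0.173)² = 0.8141 kg·m².
Taking anticlockwise as positive: τ₁ = +(44.5)(0.173) = +7.698 N·m; τ₂ = +(40.7)(0.173) = +7.041 N·m.
Net torque τ = 14.74 N·m.
α = τ/I = 14.74/0.8141 = 18.11 rad/s².

α ≈ 18.1 rad/s², anticlockwise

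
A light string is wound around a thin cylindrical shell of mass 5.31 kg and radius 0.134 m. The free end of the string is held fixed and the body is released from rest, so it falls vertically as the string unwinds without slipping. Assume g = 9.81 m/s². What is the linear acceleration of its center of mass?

Translation: Mg − T = Ma. Rotation about the center: TR = Iα with I = MR².
With a = αR: T = (I/R²)a = M a, so Mg = (1 + 1.000)Ma.
a = g/(1 + 1.000) = 9.81/2.000 = 4.905 m/s².

a ≈ 4.91 m/s²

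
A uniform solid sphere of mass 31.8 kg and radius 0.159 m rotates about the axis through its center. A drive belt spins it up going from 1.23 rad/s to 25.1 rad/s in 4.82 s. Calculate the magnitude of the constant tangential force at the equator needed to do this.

F ≈ 10.0 N

I = (2/5)MR² = (2/5)(31.8)(0.159)² = 0.3216 kg·m².
α = Δω/Δt = (25.1 − 1.23)/4.82 = 4.952 rad/s².
The required torque is τ = Iα = (0.3216)(4.952) = 1.593 N·m.
A tangential force at the equator gives τ = FR, so F = τ/R = 1.593/0.159 = 10.02 N.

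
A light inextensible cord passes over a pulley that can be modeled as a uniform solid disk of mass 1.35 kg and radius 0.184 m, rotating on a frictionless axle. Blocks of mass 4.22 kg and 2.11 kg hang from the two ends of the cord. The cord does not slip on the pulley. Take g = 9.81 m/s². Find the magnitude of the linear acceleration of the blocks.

I = ½MR² = (1/2)(1.35)(0.184)² = 0.02285 kg·m².
Heavier block: m₁g − T₁ = m₁a. Lighter block: T₂ − m₂g = m₂a.
Pulley: (T₁ − T₂)R = Iα = I(a/R), so T₁ − T₂ = (I/R²)a = (1/2)M_p a = 0.6750·a.
Adding the three: (m₁ − m₂)g = (m₁ + m₂ + 0.6750)a, so a = (4.22 − 2.11)(9.81)/(4.22 + 2.11 + 0.6750) = 2.955 m/s².

a ≈ 2.95 m/s²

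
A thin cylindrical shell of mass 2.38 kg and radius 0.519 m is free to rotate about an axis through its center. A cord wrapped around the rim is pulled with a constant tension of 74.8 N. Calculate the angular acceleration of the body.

α ≈ 60.6 rad/s²

I = MR² = (2.38)(0.519)² = 0.6411 kg·m².
τ = F R = (74.8)(0.519) = 38.82 N·m.
Newton's second law for rotation, τ = Iα, gives α = τ/I = 38.82/0.6411 = 60.56 rad/s².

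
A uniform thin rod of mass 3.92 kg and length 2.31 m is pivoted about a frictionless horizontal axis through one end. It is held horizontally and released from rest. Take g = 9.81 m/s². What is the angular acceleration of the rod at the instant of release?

About the pivot, I = (1/3)ML² = (1/3)(3.92)(2.31)² = 6.973 kg·m².
The weight acts at the center, a distance L/2 = 1.155 m from the pivot; τ = Mg(L/2) = 44.42 N·m.
α = τ/I = 44.42/6.973 = 6.370 rad/s².

α ≈ 6.37 rad/s²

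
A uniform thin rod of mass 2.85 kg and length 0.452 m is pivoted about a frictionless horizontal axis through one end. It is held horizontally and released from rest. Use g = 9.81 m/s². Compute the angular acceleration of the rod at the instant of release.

α ≈ 32.6 rad/s²

About the pivot, I = (1/3)ML² = (1/3)(2.85)(0.452)² = 0.1941 kg·m².
The weight acts at the center, a distance L/2 = 0.2260 m from the pivot; τ = Mg(L/2) = 6.319 N·m.
α = τ/I = 6.319/0.1941 = 32.56 rad/s².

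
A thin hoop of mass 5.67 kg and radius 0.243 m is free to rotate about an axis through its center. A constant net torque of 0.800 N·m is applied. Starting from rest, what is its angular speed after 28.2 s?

I = MR² = (5.67)(0.243)² = 0.3348 kg·m².
α = τ/I = 0.800/0.3348 = 2.389 rad/s².
ω = ω₀ + αt = 0 + (2.389)(28.2) = 67.38 rad/s.

ω ≈ 67.4 rad/s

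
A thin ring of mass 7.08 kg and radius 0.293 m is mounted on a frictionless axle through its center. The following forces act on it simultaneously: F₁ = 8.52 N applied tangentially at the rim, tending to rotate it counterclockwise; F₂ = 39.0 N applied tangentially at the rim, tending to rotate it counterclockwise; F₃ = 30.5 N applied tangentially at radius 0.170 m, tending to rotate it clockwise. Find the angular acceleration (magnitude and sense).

I = MR² = (7.08)(0.293)² = 0.6078 kg·m².
Taking counterclockwise as positive: τ₁ = +(8.52)(0.293) = +2.496 N·m; τ₂ = +(39.0)(0.293) = +11.43 N·m; τ₃ = −(30.5)(0.170) = −5.185 N·m.
Net torque τ = 8.738 N·m.
α = τ/I = 8.738/0.6078 = 14.38 rad/s².

α ≈ 14.4 rad/s², counterclockwise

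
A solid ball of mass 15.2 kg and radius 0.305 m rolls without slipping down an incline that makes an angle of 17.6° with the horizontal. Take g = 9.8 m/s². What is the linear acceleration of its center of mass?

a ≈ 2.12 m/s²

Translation along the incline: Mg sinθ − f = Ma.
Rotation about the center: fR = Iα with I = (2/5)MR². No-slip gives a = αR, so f = (I/R²)a = (2/5)M a.
Substituting: Mg sinθ = (1 + 0.4000)Ma, so a = g sinθ/(1 + 0.4000) = (9.8) sin 17.6° / 1.400 = 2.117 m/s².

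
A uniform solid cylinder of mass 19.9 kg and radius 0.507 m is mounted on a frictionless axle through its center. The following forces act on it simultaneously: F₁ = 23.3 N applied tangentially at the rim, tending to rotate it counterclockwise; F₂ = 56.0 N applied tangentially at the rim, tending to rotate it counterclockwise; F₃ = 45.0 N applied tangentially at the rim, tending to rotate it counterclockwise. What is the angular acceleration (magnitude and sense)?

I = ½MR² = (1/2)(19.9)(0.507)² = 2.558 kg·m².
Taking counterclockwise as positive: τ₁ = +(23.3)(0.507) = +11.81 N·m; τ₂ = +(56.0)(0.507) = +28.39 N·m; τ₃ = +(45.0)(0.507) = +22.82 N·m.
Net torque τ = 63.02 N·m.
α = τ/I = 63.02/2.558 = 24.64 rad/s².

α ≈ 24.6 rad/s², counterclockwise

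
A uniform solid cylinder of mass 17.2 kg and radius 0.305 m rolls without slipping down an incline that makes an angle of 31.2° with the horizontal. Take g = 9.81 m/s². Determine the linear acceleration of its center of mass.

Translation along the incline: Mg sinθ − f = Ma.
Rotation about the center: fR = Iα with I = ½MR². No-slip gives a = αR, so f = (I/R²)a = (1/2)M a.
Substituting: Mg sinθ = (1 + 0.5000)Ma, so a = g sinθ/(1 + 0.5000) = (9.81) sin 31.2° / 1.500 = 3.388 m/s².

a ≈ 3.39 m/s²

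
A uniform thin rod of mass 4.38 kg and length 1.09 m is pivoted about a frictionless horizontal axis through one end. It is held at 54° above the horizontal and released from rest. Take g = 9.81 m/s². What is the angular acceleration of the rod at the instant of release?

α ≈ 7.94 rad/s²

About the pivot, I = (1/3)ML² = (1/3)(4.38)(1.09)² = 1.735 kg·m².
The weight acts at the center, a distance L/2 = 0.5450 m from the pivot; τ = Mg(L/2) cos 54° = 13.76 N·m.
α = τ/I = 13.76/1.735 = 7.935 rad/s².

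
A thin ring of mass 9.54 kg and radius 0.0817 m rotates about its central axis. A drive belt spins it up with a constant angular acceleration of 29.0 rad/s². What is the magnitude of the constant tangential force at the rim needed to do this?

F ≈ 22.6 N

I = MR² = (9.54)(0.0817)² = 0.06368 kg·m².
The required torque is τ = Iα = (0.06368)(29.00) = 1.847 N·m.
A tangential force at the rim gives τ = FR, so F = τ/R = 1.847/0.0817 = 22.60 N.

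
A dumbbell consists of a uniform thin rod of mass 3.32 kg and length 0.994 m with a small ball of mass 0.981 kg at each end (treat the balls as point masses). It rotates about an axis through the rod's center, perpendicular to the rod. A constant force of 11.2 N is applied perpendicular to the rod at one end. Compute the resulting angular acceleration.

α ≈ 7.34 rad/s²

I_rod = (1/12)ML² = (1/12)(3.32)(0.994)² = 0.2734 kg·m².
I_balls = 2·m·(L/2)² = 2(0.981)(0.4970)² = 0.4846 kg·m².
Total I = 0.7580 kg·m².
τ = F·(L/2) = (11.2)(0.497) = 5.566 N·m.
α = τ/I = 5.566/0.7580 = 7.344 rad/s².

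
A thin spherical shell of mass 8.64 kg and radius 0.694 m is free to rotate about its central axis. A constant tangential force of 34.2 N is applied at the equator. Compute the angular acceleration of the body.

I = (2/3)MR² = (2/3)(8.64)(0.694)² = 2.774 kg·m².
τ = F R = (34.2)(0.694) = 23.73 N·m.
From τ = Iα: α = 23.73/2.774 = 8.555 rad/s².

α ≈ 8.56 rad/s²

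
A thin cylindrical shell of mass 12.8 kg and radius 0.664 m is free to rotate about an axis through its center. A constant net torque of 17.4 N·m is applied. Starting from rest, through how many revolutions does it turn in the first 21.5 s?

I = MR² = (12.8)(0.664)² = 5.643 kg·m².
α = τ/I = 17.4/5.643 = 3.083 rad/s².
θ = ½αt² = ½(3.083)(21.5)² = 712.6 rad.
Revolutions = θ/(2π) = 113.4.

≈ 113 revolutions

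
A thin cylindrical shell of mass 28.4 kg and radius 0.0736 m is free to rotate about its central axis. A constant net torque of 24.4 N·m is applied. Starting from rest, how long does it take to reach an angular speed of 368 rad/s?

t ≈ 2.32 s

I = MR² = (28.4)(0.0736)² = 0.1538 kg·m².
α = τ/I = 24.4/0.1538 = 158.6 rad/s².
ω = αt ⇒ t = ω/α = 368/158.6 = 2.320 s.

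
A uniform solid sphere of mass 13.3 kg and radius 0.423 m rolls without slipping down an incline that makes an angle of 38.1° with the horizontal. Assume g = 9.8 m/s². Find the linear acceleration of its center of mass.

a ≈ 4.32 m/s²

Translation along the incline: Mg sinθ − f = Ma.
Rotation about the center: fR = Iα with I = (2/5)MR². No-slip gives a = αR, so f = (I/R²)a = (2/5)M a.
Substituting: Mg sinθ = (1 + 0.4000)Ma, so a = g sinθ/(1 + 0.4000) = (9.8) sin 38.1° / 1.400 = 4.319 m/s².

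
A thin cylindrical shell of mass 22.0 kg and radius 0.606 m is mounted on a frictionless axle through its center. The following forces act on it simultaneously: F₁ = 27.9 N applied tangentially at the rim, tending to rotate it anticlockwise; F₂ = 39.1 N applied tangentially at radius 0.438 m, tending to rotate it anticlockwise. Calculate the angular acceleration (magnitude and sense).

I = MR² = (22.0)(0.606)² = 8.079 kg·m².
Taking anticlockwise as positive: τ₁ = +(27.9)(0.606) = +16.91 N·m; τ₂ = +(39.1)(0.438) = +17.13 N·m.
Net torque τ = 34.03 N·m.
α = τ/I = 34.03/8.079 = 4.212 rad/s².

α ≈ 4.21 rad/s², anticlockwise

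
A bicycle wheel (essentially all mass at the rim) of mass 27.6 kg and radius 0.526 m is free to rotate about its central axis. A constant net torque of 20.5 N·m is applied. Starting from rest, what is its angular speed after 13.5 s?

I = MR² = (27.6)(0.526)² = 7.636 kg·m².
α = τ/I = 20.5/7.636 = 2.685 rad/s².
ω = ω₀ + αt = 0 + (2.685)(13.5) = 36.24 rad/s.

ω ≈ 36.2 rad/s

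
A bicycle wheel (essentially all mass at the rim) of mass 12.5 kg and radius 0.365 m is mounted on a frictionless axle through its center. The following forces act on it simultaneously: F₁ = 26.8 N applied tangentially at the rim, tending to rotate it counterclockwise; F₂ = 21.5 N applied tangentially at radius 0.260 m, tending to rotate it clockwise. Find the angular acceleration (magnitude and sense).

I = MR² = (12.5)(0.365)² = 1.665 kg·m².
Taking counterclockwise as positive: τ₁ = +(26.8)(0.365) = +9.782 N·m; τ₂ = −(21.5)(0.260) = −5.590 N·m.
Net torque τ = 4.192 N·m.
α = τ/I = 4.192/1.665 = 2.517 rad/s².

α ≈ 2.52 rad/s², counterclockwise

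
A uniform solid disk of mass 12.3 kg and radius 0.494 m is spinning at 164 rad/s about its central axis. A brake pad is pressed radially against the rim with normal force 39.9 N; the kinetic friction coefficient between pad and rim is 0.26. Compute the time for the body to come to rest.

I = ½MR² = (1/2)(12.3)(0.494)² = 1.501 kg·m².
Friction force f = μN = (0.26)(39.9) = 10.37 N at the rim; torque magnitude τ = fR = 5.125 N·m, opposing ω.
|α| = τ/I = 5.125/1.501 = 3.415 rad/s² (deceleration).
0 = ω₀ − |α|t ⇒ t = ω₀/|α| = 164/3.415 = 48.03 s.

t ≈ 48.0 s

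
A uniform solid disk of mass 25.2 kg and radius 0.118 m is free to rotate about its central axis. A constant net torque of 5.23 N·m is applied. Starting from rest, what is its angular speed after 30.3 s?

I = ½MR² = (1/2)(25.2)(0.118)² = 0.1754 kg·m².
α = τ/I = 5.23/0.1754 = 29.81 rad/s².
ω = ω₀ + αt = 0 + (29.81)(30.3) = 903.3 rad/s.

ω ≈ 903 rad/s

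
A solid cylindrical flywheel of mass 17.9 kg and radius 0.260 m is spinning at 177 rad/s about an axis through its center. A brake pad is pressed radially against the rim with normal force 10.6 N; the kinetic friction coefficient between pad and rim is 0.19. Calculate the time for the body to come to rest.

I = ½MR² = (1/2)(17.9)(0.260)² = 0.6050 kg·m².
Friction force f = μN = (0.19)(10.6) = 2.014 N at the rim; torque magnitude τ = fR = 0.5236 N·m, opposing ω.
|α| = τ/I = 0.5236/0.6050 = 0.8655 rad/s² (deceleration).
0 = ω₀ − |α|t ⇒ t = ω₀/|α| = 177/0.8655 = 204.5 s.

t ≈ 205 s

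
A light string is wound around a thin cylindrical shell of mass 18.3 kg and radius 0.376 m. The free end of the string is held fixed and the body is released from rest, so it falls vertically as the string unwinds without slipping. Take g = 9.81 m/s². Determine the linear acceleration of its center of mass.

Translation: Mg − T = Ma. Rotation about the center: TR = Iα with I = MR².
With a = αR: T = (I/R²)a = M a, so Mg = (1 + 1.000)Ma.
a = g/(1 + 1.000) = 9.81/2.000 = 4.905 m/s².

a ≈ 4.91 m/s²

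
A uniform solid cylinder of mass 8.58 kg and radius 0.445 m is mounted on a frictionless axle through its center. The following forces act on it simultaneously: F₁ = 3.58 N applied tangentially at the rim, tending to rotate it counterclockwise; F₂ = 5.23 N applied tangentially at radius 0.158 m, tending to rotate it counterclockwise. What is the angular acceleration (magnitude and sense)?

I = ½MR² = (1/2)(8.58)(0.445)² = 0.8495 kg·m².
Taking counterclockwise as positive: τ₁ = +(3.58)(0.445) = +1.593 N·m; τ₂ = +(5.23)(0.158) = +0.8263 N·m.
Net torque τ = 2.419 N·m.
α = τ/I = 2.419/0.8495 = 2.848 rad/s².

α ≈ 2.85 rad/s², counterclockwise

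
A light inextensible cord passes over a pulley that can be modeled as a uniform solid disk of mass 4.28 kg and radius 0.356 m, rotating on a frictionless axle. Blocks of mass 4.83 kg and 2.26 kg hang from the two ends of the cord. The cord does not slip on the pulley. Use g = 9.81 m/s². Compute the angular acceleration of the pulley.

α ≈ 7.67 rad/s²

I = ½MR² = (1/2)(4.28)(0.356)² = 0.2712 kg·m².
Heavier block: m₁g − T₁ = m₁a. Lighter block: T₂ − m₂g = m₂a.
Pulley: (T₁ − T₂)R = Iα = I(a/R), so T₁ − T₂ = (I/R²)a = (1/2)M_p a = 2.140·a.
Adding the three: (m₁ − m₂)g = (m₁ + m₂ + 2.140)a, so a = (4.83 − 2.26)(9.81)/(4.83 + 2.26 + 2.140) = 2.731 m/s².
α = a/R = 2.731/0.356 = 7.673 rad/s².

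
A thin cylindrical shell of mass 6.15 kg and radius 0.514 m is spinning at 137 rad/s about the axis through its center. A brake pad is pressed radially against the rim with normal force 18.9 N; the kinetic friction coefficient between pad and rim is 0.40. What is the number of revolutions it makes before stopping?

≈ 625 revolutions

I = MR² = (6.15)(0.514)² = 1.625 kg·m².
Friction force f = μN = (0.40)(18.9) = 7.560 N at the rim; torque magnitude τ = fR = 3.886 N·m, opposing ω.
|α| = τ/I = 3.886/1.625 = 2.392 rad/s² (deceleration).
ω² = ω₀² − 2|α|θ with ω = 0 ⇒ θ = ω₀²/(2|α|) = 3924 rad = 624.5 rev.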